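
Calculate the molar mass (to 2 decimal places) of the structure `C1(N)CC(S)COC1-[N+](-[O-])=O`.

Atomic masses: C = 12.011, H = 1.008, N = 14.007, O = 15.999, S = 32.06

178.21

Molecular formula: C5H10N2O3S.
M = 5×12.011 + 10×1.008 + 2×14.007 + 3×15.999 + 1×32.06 = 178.21 g/mol.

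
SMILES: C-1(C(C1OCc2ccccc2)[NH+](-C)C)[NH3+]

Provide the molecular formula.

[C12H20N2O]2+

Heavy atoms from the SMILES: 12 C, 2 N, 1 O.
Implicit hydrogens by atom environment:
  5 × C (aromatic): 1 H each → 5
  3 × C: 1 H each → 3
  2 × C: 3 H each → 6
  1 × C: 2 H
  1 × C (aromatic): no H
  1 × N (charge +1): 3 H
  1 × N (charge +1): 1 H
  1 × O: no H
  Total hydrogens = 20.
Net charge +2.
Molecular formula: [C12H20N2O]2+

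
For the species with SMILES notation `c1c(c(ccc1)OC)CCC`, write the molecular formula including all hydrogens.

Heavy atoms from the SMILES: 10 C, 1 O.
Implicit hydrogens by atom environment:
  4 × C (aromatic): 1 H each → 4
  2 × C: 3 H each → 6
  2 × C: 2 H each → 4
  2 × C (aromatic): no H
  1 × O: no H
  Total hydrogens = 14.
Molecular formula: C10H14O

C10H14O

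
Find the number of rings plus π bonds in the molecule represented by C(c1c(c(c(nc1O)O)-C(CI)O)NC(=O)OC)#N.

Molecular formula from the SMILES: C10H10IN3O5.
DoU = (2C + 2 + N − H − X)/2 = (2·10 + 2 + 3 − 10 − 1)/2 = 14/2 = 7.
(Structurally: 1 ring(s) + 6 π bond(s) = 7.)

7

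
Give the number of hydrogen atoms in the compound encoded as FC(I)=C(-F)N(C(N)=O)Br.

Hydrogens are implicit in SMILES; fill each atom to its normal valence:
  3 × C: no H
  2 × F: no H
  1 × Br: no H
  1 × I: no H
  1 × N: 2 H
  1 × N: no H
  1 × O: no H
  Total hydrogens = 2.

2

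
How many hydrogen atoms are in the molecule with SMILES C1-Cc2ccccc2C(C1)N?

Hydrogens are implicit in SMILES; fill each atom to its normal valence:
  4 × C (aromatic): 1 H each → 4
  3 × C: 2 H each → 6
  2 × C (aromatic): no H
  1 × C: 1 H
  1 × N: 2 H
  Total hydrogens = 13.

13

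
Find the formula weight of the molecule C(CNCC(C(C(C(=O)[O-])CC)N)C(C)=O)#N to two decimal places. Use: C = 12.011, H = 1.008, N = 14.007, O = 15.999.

240.28

Molecular formula: C11H18N3O3-.
M = 11×12.011 + 18×1.008 + 3×14.007 + 3×15.999 = 240.28 g/mol.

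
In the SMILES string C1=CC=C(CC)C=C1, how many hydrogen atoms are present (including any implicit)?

Hydrogens are implicit in SMILES; fill each atom to its normal valence:
  5 × C (aromatic): 1 H each → 5
  1 × C: 3 H
  1 × C: 2 H
  1 × C (aromatic): no H
  Total hydrogens = 10.

10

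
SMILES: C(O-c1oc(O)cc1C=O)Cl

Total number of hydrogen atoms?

5

Hydrogens are implicit in SMILES; fill each atom to its normal valence:
  3 × C (aromatic): no H
  2 × O: no H
  1 × C: 2 H
  1 × C (aromatic): 1 H
  1 × C: 1 H
  1 × Cl: no H
  1 × O: 1 H
  1 × O (aromatic): no H
  Total hydrogens = 5.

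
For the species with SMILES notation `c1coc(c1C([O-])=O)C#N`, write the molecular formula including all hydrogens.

Heavy atoms from the SMILES: 6 C, 1 N, 3 O.
Implicit hydrogens by atom environment:
  2 × C (aromatic): 1 H each → 2
  2 × C (aromatic): no H
  2 × C: no H
  1 × N: no H
  1 × O (aromatic): no H
  1 × O: no H
  1 × O (charge -1): no H
  Total hydrogens = 2.
Net charge -1.
Molecular formula: C6H2NO3-

C6H2NO3-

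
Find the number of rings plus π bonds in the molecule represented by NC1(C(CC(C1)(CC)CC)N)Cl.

1

Molecular formula from the SMILES: C9H19ClN2.
DoU = (2C + 2 + N − H − X)/2 = (2·9 + 2 + 2 − 19 − 1)/2 = 2/2 = 1.
(Structurally: 1 ring(s) + 0 π bond(s) = 1.)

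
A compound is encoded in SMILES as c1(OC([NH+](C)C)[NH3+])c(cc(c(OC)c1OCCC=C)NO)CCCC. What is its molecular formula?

Heavy atoms from the SMILES: 18 C, 3 N, 4 O.
Implicit hydrogens by atom environment:
  6 × C: 2 H each → 12
  5 × C (aromatic): no H
  4 × C: 3 H each → 12
  3 × O: no H
  2 × C: 1 H each → 2
  1 × C (aromatic): 1 H
  1 × N (charge +1): 3 H
  1 × N (charge +1): 1 H
  1 × N: 1 H
  1 × O: 1 H
  Total hydrogens = 33.
Net charge +2.
Molecular formula: [C18H33N3O4]2+

[C18H33N3O4]2+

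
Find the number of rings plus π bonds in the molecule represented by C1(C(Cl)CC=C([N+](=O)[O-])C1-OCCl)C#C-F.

5

Molecular formula from the SMILES: C9H8Cl2FNO3.
DoU = (2C + 2 + N − H − X)/2 = (2·9 + 2 + 1 − 8 − 3)/2 = 10/2 = 5.
(Structurally: 1 ring(s) + 4 π bond(s) = 5.)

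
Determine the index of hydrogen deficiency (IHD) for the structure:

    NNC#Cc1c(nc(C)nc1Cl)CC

Molecular formula from the SMILES: C9H11ClN4.
DoU = (2C + 2 + N − H − X)/2 = (2·9 + 2 + 4 − 11 − 1)/2 = 12/2 = 6.
(Structurally: 1 ring(s) + 5 π bond(s) = 6.)

6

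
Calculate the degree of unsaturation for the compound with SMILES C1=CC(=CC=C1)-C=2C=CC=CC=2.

8

Molecular formula from the SMILES: C12H10.
DoU = (2C + 2 + N − H − X)/2 = (2·12 + 2 + 0 − 10 − 0)/2 = 16/2 = 8.
(Structurally: 2 ring(s) + 6 π bond(s) = 8.)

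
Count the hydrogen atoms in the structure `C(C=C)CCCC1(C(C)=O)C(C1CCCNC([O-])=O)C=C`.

26

Hydrogens are implicit in SMILES; fill each atom to its normal valence:
  9 × C: 2 H each → 18
  4 × C: 1 H each → 4
  3 × C: no H
  2 × O: no H
  1 × C: 3 H
  1 × N: 1 H
  1 × O (charge -1): no H
  Total hydrogens = 26.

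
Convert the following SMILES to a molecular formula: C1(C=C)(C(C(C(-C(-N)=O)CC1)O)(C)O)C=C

Heavy atoms from the SMILES: 12 C, 1 N, 3 O.
Implicit hydrogens by atom environment:
  4 × C: 2 H each → 8
  4 × C: 1 H each → 4
  3 × C: no H
  2 × O: 1 H each → 2
  1 × C: 3 H
  1 × N: 2 H
  1 × O: no H
  Total hydrogens = 19.
Molecular formula: C12H19NO3

C12H19NO3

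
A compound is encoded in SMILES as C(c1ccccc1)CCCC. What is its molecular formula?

Heavy atoms from the SMILES: 11 C.
Implicit hydrogens by atom environment:
  5 × C (aromatic): 1 H each → 5
  4 × C: 2 H each → 8
  1 × C: 3 H
  1 × C (aromatic): no H
  Total hydrogens = 16.
Molecular formula: C11H16

C11H16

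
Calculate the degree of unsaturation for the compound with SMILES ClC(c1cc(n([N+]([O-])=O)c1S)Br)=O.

Molecular formula from the SMILES: C5H2BrClN2O3S.
DoU = (2C + 2 + N − H − X)/2 = (2·5 + 2 + 2 − 2 − 2)/2 = 10/2 = 5.
(Structurally: 1 ring(s) + 4 π bond(s) = 5.)

5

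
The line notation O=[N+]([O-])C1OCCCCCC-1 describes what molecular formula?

C7H13NO3

Heavy atoms from the SMILES: 7 C, 1 N, 3 O.
Implicit hydrogens by atom environment:
  6 × C: 2 H each → 12
  2 × O: no H
  1 × C: 1 H
  1 × N (charge +1): no H
  1 × O (charge -1): no H
  Total hydrogens = 13.
Molecular formula: C7H13NO3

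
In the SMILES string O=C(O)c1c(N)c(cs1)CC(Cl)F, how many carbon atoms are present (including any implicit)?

7

The symbol for carbon appears 7 times in the SMILES. Lowercase c denotes aromatic carbon and counts toward C.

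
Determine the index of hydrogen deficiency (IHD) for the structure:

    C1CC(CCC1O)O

Molecular formula from the SMILES: C6H12O2.
DoU = (2C + 2 + N − H − X)/2 = (2·6 + 2 + 0 − 12 − 0)/2 = 2/2 = 1.
(Structurally: 1 ring(s) + 0 π bond(s) = 1.)

1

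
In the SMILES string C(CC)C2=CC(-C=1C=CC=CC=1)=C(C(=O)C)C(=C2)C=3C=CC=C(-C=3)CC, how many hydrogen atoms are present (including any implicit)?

26

Hydrogens are implicit in SMILES; fill each atom to its normal valence:
  11 × C (aromatic): 1 H each → 11
  7 × C (aromatic): no H
  3 × C: 3 H each → 9
  3 × C: 2 H each → 6
  1 × C: no H
  1 × O: no H
  Total hydrogens = 26.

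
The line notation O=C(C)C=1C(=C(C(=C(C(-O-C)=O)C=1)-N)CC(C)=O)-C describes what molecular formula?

Heavy atoms from the SMILES: 14 C, 1 N, 4 O.
Implicit hydrogens by atom environment:
  5 × C (aromatic): no H
  4 × C: 3 H each → 12
  4 × O: no H
  3 × C: no H
  1 × C: 2 H
  1 × C (aromatic): 1 H
  1 × N: 2 H
  Total hydrogens = 17.
Molecular formula: C14H17NO4

C14H17NO4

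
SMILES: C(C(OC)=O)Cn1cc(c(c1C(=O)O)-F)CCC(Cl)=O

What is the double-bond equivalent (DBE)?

Molecular formula from the SMILES: C12H13ClFNO5.
DoU = (2C + 2 + N − H − X)/2 = (2·12 + 2 + 1 − 13 − 2)/2 = 12/2 = 6.
(Structurally: 1 ring(s) + 5 π bond(s) = 6.)

6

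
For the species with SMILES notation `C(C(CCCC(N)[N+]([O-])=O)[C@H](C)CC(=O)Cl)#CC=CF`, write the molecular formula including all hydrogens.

C13H18ClFN2O3

Heavy atoms from the SMILES: 13 C, 1 Cl, 1 F, 2 N, 3 O.
Implicit hydrogens by atom environment:
  5 × C: 1 H each → 5
  4 × C: 2 H each → 8
  3 × C: no H
  2 × O: no H
  1 × C: 3 H
  1 × Cl: no H
  1 × F: no H
  1 × N: 2 H
  1 × N (charge +1): no H
  1 × O (charge -1): no H
  Total hydrogens = 18.
Molecular formula: C13H18ClFN2O3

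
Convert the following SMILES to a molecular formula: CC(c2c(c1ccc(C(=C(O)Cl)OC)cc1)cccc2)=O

C17H15ClO3

Heavy atoms from the SMILES: 17 C, 1 Cl, 3 O.
Implicit hydrogens by atom environment:
  8 × C (aromatic): 1 H each → 8
  4 × C (aromatic): no H
  3 × C: no H
  2 × C: 3 H each → 6
  2 × O: no H
  1 × Cl: no H
  1 × O: 1 H
  Total hydrogens = 15.
Molecular formula: C17H15ClO3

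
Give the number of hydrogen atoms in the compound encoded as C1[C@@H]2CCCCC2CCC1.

18

Hydrogens are implicit in SMILES; fill each atom to its normal valence:
  8 × C: 2 H each → 16
  2 × C: 1 H each → 2
  Total hydrogens = 18.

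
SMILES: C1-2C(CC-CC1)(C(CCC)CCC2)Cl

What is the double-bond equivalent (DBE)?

Molecular formula from the SMILES: C13H23Cl.
DoU = (2C + 2 + N − H − X)/2 = (2·13 + 2 + 0 − 23 − 1)/2 = 4/2 = 2.
(Structurally: 2 ring(s) + 0 π bond(s) = 2.)

2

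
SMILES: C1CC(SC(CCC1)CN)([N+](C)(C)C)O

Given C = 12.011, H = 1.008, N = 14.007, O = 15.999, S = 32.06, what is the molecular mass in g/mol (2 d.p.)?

233.39

Molecular formula: C11H25N2OS+.
M = 11×12.011 + 25×1.008 + 2×14.007 + 1×15.999 + 1×32.06 = 233.39 g/mol.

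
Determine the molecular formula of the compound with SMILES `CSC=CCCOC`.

C6H12OS

Heavy atoms from the SMILES: 6 C, 1 O, 1 S.
Implicit hydrogens by atom environment:
  2 × C: 3 H each → 6
  2 × C: 2 H each → 4
  2 × C: 1 H each → 2
  1 × O: no H
  1 × S: no H
  Total hydrogens = 12.
Molecular formula: C6H12OS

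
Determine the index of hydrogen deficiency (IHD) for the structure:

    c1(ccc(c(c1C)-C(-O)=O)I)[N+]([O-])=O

Molecular formula from the SMILES: C8H6INO4.
DoU = (2C + 2 + N − H − X)/2 = (2·8 + 2 + 1 − 6 − 1)/2 = 12/2 = 6.
(Structurally: 1 ring(s) + 5 π bond(s) = 6.)

6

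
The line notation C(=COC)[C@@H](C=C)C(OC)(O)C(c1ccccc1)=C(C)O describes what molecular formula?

Heavy atoms from the SMILES: 17 C, 4 O.
Implicit hydrogens by atom environment:
  5 × C (aromatic): 1 H each → 5
  4 × C: 1 H each → 4
  3 × C: 3 H each → 9
  3 × C: no H
  2 × O: 1 H each → 2
  2 × O: no H
  1 × C: 2 H
  1 × C (aromatic): no H
  Total hydrogens = 22.
Molecular formula: C17H22O4

C17H22O4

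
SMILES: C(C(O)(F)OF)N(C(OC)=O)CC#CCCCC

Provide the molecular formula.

C11H17F2NO4

Heavy atoms from the SMILES: 11 C, 2 F, 1 N, 4 O.
Implicit hydrogens by atom environment:
  5 × C: 2 H each → 10
  4 × C: no H
  3 × O: no H
  2 × C: 3 H each → 6
  2 × F: no H
  1 × N: no H
  1 × O: 1 H
  Total hydrogens = 17.
Molecular formula: C11H17F2NO4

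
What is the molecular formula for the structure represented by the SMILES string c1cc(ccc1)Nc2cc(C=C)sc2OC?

C13H13NOS

Heavy atoms from the SMILES: 13 C, 1 N, 1 O, 1 S.
Implicit hydrogens by atom environment:
  6 × C (aromatic): 1 H each → 6
  4 × C (aromatic): no H
  1 × C: 3 H
  1 × C: 2 H
  1 × C: 1 H
  1 × N: 1 H
  1 × O: no H
  1 × S (aromatic): no H
  Total hydrogens = 13.
Molecular formula: C13H13NOS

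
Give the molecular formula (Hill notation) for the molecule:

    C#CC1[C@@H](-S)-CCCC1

Heavy atoms from the SMILES: 8 C, 1 S.
Implicit hydrogens by atom environment:
  4 × C: 2 H each → 8
  3 × C: 1 H each → 3
  1 × C: no H
  1 × S: 1 H
  Total hydrogens = 12.
Molecular formula: C8H12S

C8H12S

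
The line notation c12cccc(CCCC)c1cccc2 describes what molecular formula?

C14H16

Heavy atoms from the SMILES: 14 C.
Implicit hydrogens by atom environment:
  7 × C (aromatic): 1 H each → 7
  3 × C: 2 H each → 6
  3 × C (aromatic): no H
  1 × C: 3 H
  Total hydrogens = 16.
Molecular formula: C14H16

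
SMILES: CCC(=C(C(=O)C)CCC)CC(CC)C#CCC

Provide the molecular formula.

Heavy atoms from the SMILES: 17 C, 1 O.
Implicit hydrogens by atom environment:
  6 × C: 2 H each → 12
  5 × C: 3 H each → 15
  5 × C: no H
  1 × C: 1 H
  1 × O: no H
  Total hydrogens = 28.
Molecular formula: C17H28O

C17H28O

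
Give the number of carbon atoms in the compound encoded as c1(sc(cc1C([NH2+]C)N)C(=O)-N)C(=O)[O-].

8

The symbol for carbon appears 8 times in the SMILES. Lowercase c denotes aromatic carbon and counts toward C.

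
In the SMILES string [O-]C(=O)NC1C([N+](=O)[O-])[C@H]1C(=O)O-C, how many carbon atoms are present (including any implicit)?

6

The symbol for carbon appears 6 times in the SMILES.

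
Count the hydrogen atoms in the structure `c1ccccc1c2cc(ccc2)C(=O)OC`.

Hydrogens are implicit in SMILES; fill each atom to its normal valence:
  9 × C (aromatic): 1 H each → 9
  3 × C (aromatic): no H
  2 × O: no H
  1 × C: 3 H
  1 × C: no H
  Total hydrogens = 12.

12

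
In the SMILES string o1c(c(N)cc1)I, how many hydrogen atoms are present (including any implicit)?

4

Hydrogens are implicit in SMILES; fill each atom to its normal valence:
  2 × C (aromatic): 1 H each → 2
  2 × C (aromatic): no H
  1 × I: no H
  1 × N: 2 H
  1 × O (aromatic): no H
  Total hydrogens = 4.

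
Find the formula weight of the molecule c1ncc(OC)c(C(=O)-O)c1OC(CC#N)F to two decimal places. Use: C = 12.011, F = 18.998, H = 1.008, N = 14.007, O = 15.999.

240.19

Molecular formula: C10H9FN2O4.
M = 10×12.011 + 1×18.998 + 9×1.008 + 2×14.007 + 4×15.999 = 240.19 g/mol.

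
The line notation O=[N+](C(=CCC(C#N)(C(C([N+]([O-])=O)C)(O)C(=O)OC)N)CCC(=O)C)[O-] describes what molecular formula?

C14H20N4O8

Heavy atoms from the SMILES: 14 C, 4 N, 8 O.
Implicit hydrogens by atom environment:
  6 × C: no H
  5 × O: no H
  3 × C: 3 H each → 9
  3 × C: 2 H each → 6
  2 × C: 1 H each → 2
  2 × N (charge +1): no H
  2 × O (charge -1): no H
  1 × N: 2 H
  1 × N: no H
  1 × O: 1 H
  Total hydrogens = 20.
Molecular formula: C14H20N4O8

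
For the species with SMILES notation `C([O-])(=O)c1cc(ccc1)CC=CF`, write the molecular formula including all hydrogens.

C10H8FO2-

Heavy atoms from the SMILES: 10 C, 1 F, 2 O.
Implicit hydrogens by atom environment:
  4 × C (aromatic): 1 H each → 4
  2 × C: 1 H each → 2
  2 × C (aromatic): no H
  1 × C: 2 H
  1 × C: no H
  1 × F: no H
  1 × O: no H
  1 × O (charge -1): no H
  Total hydrogens = 8.
Net charge -1.
Molecular formula: C10H8FO2-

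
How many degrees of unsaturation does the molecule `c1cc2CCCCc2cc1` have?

Molecular formula from the SMILES: C10H12.
DoU = (2C + 2 + N − H − X)/2 = (2·10 + 2 + 0 − 12 − 0)/2 = 10/2 = 5.
(Structurally: 2 ring(s) + 3 π bond(s) = 5.)

5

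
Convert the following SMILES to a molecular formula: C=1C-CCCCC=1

Heavy atoms from the SMILES: 7 C.
Implicit hydrogens by atom environment:
  5 × C: 2 H each → 10
  2 × C: 1 H each → 2
  Total hydrogens = 12.
Molecular formula: C7H12

C7H12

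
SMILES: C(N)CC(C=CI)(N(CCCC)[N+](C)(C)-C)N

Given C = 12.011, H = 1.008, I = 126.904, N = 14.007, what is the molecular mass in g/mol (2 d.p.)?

Molecular formula: C12H28IN4+.
M = 12×12.011 + 28×1.008 + 1×126.904 + 4×14.007 = 355.29 g/mol.

355.29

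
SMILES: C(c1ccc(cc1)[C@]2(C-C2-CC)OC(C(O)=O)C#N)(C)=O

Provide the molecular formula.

Heavy atoms from the SMILES: 16 C, 1 N, 4 O.
Implicit hydrogens by atom environment:
  4 × C (aromatic): 1 H each → 4
  4 × C: no H
  3 × O: no H
  2 × C: 3 H each → 6
  2 × C: 2 H each → 4
  2 × C: 1 H each → 2
  2 × C (aromatic): no H
  1 × N: no H
  1 × O: 1 H
  Total hydrogens = 17.
Molecular formula: C16H17NO4

C16H17NO4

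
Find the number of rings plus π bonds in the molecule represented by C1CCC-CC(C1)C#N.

Molecular formula from the SMILES: C8H13N.
DoU = (2C + 2 + N − H − X)/2 = (2·8 + 2 + 1 − 13 − 0)/2 = 6/2 = 3.
(Structurally: 1 ring(s) + 2 π bond(s) = 3.)

3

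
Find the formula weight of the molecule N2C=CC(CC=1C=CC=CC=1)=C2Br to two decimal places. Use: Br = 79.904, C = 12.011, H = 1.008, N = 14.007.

236.11

Molecular formula: C11H10BrN.
M = 1×79.904 + 11×12.011 + 10×1.008 + 1×14.007 = 236.11 g/mol.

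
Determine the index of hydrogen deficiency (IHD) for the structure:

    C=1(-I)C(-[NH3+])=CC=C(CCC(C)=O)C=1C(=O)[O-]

Molecular formula from the SMILES: C11H12INO3.
DoU = (2C + 2 + N − H − X)/2 = (2·11 + 2 + 1 − 12 − 1)/2 = 12/2 = 6.
(Structurally: 1 ring(s) + 5 π bond(s) = 6.)

6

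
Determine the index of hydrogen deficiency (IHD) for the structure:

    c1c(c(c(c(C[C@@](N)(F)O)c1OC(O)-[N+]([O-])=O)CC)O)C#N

7

Molecular formula from the SMILES: C12H14FN3O6.
DoU = (2C + 2 + N − H − X)/2 = (2·12 + 2 + 3 − 14 − 1)/2 = 14/2 = 7.
(Structurally: 1 ring(s) + 6 π bond(s) = 7.)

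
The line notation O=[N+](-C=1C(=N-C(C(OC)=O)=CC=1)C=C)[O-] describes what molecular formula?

Heavy atoms from the SMILES: 9 C, 2 N, 4 O.
Implicit hydrogens by atom environment:
  3 × C (aromatic): no H
  3 × O: no H
  2 × C (aromatic): 1 H each → 2
  1 × C: 3 H
  1 × C: 2 H
  1 × C: 1 H
  1 × C: no H
  1 × N (aromatic): no H
  1 × N (charge +1): no H
  1 × O (charge -1): no H
  Total hydrogens = 8.
Molecular formula: C9H8N2O4

C9H8N2O4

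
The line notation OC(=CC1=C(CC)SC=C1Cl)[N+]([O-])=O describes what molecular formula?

Heavy atoms from the SMILES: 8 C, 1 Cl, 1 N, 3 O, 1 S.
Implicit hydrogens by atom environment:
  3 × C (aromatic): no H
  1 × C: 3 H
  1 × C: 2 H
  1 × C (aromatic): 1 H
  1 × C: 1 H
  1 × C: no H
  1 × Cl: no H
  1 × N (charge +1): no H
  1 × O: 1 H
  1 × O: no H
  1 × O (charge -1): no H
  1 × S (aromatic): no H
  Total hydrogens = 8.
Molecular formula: C8H8ClNO3S

C8H8ClNO3S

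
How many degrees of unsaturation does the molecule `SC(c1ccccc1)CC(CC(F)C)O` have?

4

Molecular formula from the SMILES: C12H17FOS.
DoU = (2C + 2 + N − H − X)/2 = (2·12 + 2 + 0 − 17 − 1)/2 = 8/2 = 4.
(Structurally: 1 ring(s) + 3 π bond(s) = 4.)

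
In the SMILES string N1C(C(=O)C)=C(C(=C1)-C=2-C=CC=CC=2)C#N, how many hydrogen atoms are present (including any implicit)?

Hydrogens are implicit in SMILES; fill each atom to its normal valence:
  6 × C (aromatic): 1 H each → 6
  4 × C (aromatic): no H
  2 × C: no H
  1 × C: 3 H
  1 × N (aromatic): 1 H
  1 × N: no H
  1 × O: no H
  Total hydrogens = 10.

10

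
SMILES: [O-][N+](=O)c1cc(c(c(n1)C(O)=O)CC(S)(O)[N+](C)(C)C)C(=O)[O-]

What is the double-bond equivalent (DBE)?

7

Molecular formula from the SMILES: C12H15N3O7S.
DoU = (2C + 2 + N − H − X)/2 = (2·12 + 2 + 3 − 15 − 0)/2 = 14/2 = 7.
(Structurally: 1 ring(s) + 6 π bond(s) = 7.)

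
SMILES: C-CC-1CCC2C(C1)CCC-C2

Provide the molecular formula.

Heavy atoms from the SMILES: 12 C.
Implicit hydrogens by atom environment:
  8 × C: 2 H each → 16
  3 × C: 1 H each → 3
  1 × C: 3 H
  Total hydrogens = 22.
Molecular formula: C12H22

C12H22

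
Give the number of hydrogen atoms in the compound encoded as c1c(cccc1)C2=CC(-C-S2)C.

Hydrogens are implicit in SMILES; fill each atom to its normal valence:
  5 × C (aromatic): 1 H each → 5
  2 × C: 1 H each → 2
  1 × C: 3 H
  1 × C: 2 H
  1 × C: no H
  1 × C (aromatic): no H
  1 × S: no H
  Total hydrogens = 12.

12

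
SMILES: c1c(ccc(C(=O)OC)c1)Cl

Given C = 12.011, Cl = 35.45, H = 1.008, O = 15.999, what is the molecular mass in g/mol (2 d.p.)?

170.59

Molecular formula: C8H7ClO2.
M = 8×12.011 + 1×35.45 + 7×1.008 + 2×15.999 = 170.59 g/mol.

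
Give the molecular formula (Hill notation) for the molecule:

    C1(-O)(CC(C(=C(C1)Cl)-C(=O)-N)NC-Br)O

C8H12BrClN2O3

Heavy atoms from the SMILES: 1 Br, 8 C, 1 Cl, 2 N, 3 O.
Implicit hydrogens by atom environment:
  4 × C: no H
  3 × C: 2 H each → 6
  2 × O: 1 H each → 2
  1 × Br: no H
  1 × C: 1 H
  1 × Cl: no H
  1 × N: 2 H
  1 × N: 1 H
  1 × O: no H
  Total hydrogens = 12.
Molecular formula: C8H12BrClN2O3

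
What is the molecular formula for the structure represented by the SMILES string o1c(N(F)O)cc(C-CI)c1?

C6H7FINO2

Heavy atoms from the SMILES: 6 C, 1 F, 1 I, 1 N, 2 O.
Implicit hydrogens by atom environment:
  2 × C: 2 H each → 4
  2 × C (aromatic): 1 H each → 2
  2 × C (aromatic): no H
  1 × F: no H
  1 × I: no H
  1 × N: no H
  1 × O: 1 H
  1 × O (aromatic): no H
  Total hydrogens = 7.
Molecular formula: C6H7FINO2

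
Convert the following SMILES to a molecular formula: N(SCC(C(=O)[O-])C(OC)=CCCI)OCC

Heavy atoms from the SMILES: 10 C, 1 I, 1 N, 4 O, 1 S.
Implicit hydrogens by atom environment:
  4 × C: 2 H each → 8
  3 × O: no H
  2 × C: 3 H each → 6
  2 × C: 1 H each → 2
  2 × C: no H
  1 × I: no H
  1 × N: 1 H
  1 × O (charge -1): no H
  1 × S: no H
  Total hydrogens = 17.
Net charge -1.
Molecular formula: C10H17INO4S-

C10H17INO4S-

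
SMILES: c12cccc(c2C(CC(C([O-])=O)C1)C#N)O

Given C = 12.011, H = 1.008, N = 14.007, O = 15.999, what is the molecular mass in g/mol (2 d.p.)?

216.22

Molecular formula: C12H10NO3-.
M = 12×12.011 + 10×1.008 + 1×14.007 + 3×15.999 = 216.22 g/mol.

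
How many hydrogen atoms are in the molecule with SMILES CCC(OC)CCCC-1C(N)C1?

Hydrogens are implicit in SMILES; fill each atom to its normal valence:
  5 × C: 2 H each → 10
  3 × C: 1 H each → 3
  2 × C: 3 H each → 6
  1 × N: 2 H
  1 × O: no H
  Total hydrogens = 21.

21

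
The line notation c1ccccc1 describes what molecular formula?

Heavy atoms from the SMILES: 6 C.
Implicit hydrogens by atom environment:
  6 × C (aromatic): 1 H each → 6
  Total hydrogens = 6.
Molecular formula: C6H6

C6H6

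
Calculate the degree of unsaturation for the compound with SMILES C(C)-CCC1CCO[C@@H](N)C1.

1

Molecular formula from the SMILES: C9H19NO.
DoU = (2C + 2 + N − H − X)/2 = (2·9 + 2 + 1 − 19 − 0)/2 = 2/2 = 1.
(Structurally: 1 ring(s) + 0 π bond(s) = 1.)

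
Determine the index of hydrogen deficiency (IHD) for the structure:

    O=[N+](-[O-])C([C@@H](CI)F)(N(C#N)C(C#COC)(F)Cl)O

Molecular formula from the SMILES: C8H7ClF2IN3O4.
DoU = (2C + 2 + N − H − X)/2 = (2·8 + 2 + 3 − 7 − 4)/2 = 10/2 = 5.
(Structurally: 0 ring(s) + 5 π bond(s) = 5.)

5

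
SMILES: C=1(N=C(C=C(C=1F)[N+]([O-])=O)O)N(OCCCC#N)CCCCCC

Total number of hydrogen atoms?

21

Hydrogens are implicit in SMILES; fill each atom to its normal valence:
  8 × C: 2 H each → 16
  4 × C (aromatic): no H
  2 × N: no H
  2 × O: no H
  1 × C: 3 H
  1 × C (aromatic): 1 H
  1 × C: no H
  1 × F: no H
  1 × N (aromatic): no H
  1 × N (charge +1): no H
  1 × O: 1 H
  1 × O (charge -1): no H
  Total hydrogens = 21.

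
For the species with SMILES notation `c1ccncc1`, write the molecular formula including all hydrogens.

C5H5N

Heavy atoms from the SMILES: 5 C, 1 N.
Implicit hydrogens by atom environment:
  5 × C (aromatic): 1 H each → 5
  1 × N (aromatic): no H
  Total hydrogens = 5.
Molecular formula: C5H5N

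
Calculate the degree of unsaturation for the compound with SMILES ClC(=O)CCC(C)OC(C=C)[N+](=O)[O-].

Molecular formula from the SMILES: C8H12ClNO4.
DoU = (2C + 2 + N − H − X)/2 = (2·8 + 2 + 1 − 12 − 1)/2 = 6/2 = 3.
(Structurally: 0 ring(s) + 3 π bond(s) = 3.)

3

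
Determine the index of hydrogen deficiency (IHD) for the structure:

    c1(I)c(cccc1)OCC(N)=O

Molecular formula from the SMILES: C8H8INO2.
DoU = (2C + 2 + N − H − X)/2 = (2·8 + 2 + 1 − 8 − 1)/2 = 10/2 = 5.
(Structurally: 1 ring(s) + 4 π bond(s) = 5.)

5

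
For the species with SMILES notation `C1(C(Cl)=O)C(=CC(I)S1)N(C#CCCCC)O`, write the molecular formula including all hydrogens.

C11H13ClINO2S

Heavy atoms from the SMILES: 11 C, 1 Cl, 1 I, 1 N, 2 O, 1 S.
Implicit hydrogens by atom environment:
  4 × C: no H
  3 × C: 2 H each → 6
  3 × C: 1 H each → 3
  1 × C: 3 H
  1 × Cl: no H
  1 × I: no H
  1 × N: no H
  1 × O: 1 H
  1 × O: no H
  1 × S: no H
  Total hydrogens = 13.
Molecular formula: C11H13ClINO2S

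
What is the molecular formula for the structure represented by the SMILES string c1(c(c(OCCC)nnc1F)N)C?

Heavy atoms from the SMILES: 8 C, 1 F, 3 N, 1 O.
Implicit hydrogens by atom environment:
  4 × C (aromatic): no H
  2 × C: 3 H each → 6
  2 × C: 2 H each → 4
  2 × N (aromatic): no H
  1 × F: no H
  1 × N: 2 H
  1 × O: no H
  Total hydrogens = 12.
Molecular formula: C8H12FN3O

C8H12FN3O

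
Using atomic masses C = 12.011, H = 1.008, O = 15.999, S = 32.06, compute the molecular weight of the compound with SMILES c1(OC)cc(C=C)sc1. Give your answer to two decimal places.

Molecular formula: C7H8OS.
M = 7×12.011 + 8×1.008 + 1×15.999 + 1×32.06 = 140.20 g/mol.

140.20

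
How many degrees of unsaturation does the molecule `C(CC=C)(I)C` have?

1

Molecular formula from the SMILES: C5H9I.
DoU = (2C + 2 + N − H − X)/2 = (2·5 + 2 + 0 − 9 − 1)/2 = 2/2 = 1.
(Structurally: 0 ring(s) + 1 π bond(s) = 1.)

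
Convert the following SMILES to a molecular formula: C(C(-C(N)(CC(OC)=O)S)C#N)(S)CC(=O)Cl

C9H13ClN2O3S2

Heavy atoms from the SMILES: 9 C, 1 Cl, 2 N, 3 O, 2 S.
Implicit hydrogens by atom environment:
  4 × C: no H
  3 × O: no H
  2 × C: 2 H each → 4
  2 × C: 1 H each → 2
  2 × S: 1 H each → 2
  1 × C: 3 H
  1 × Cl: no H
  1 × N: 2 H
  1 × N: no H
  Total hydrogens = 13.
Molecular formula: C9H13ClN2O3S2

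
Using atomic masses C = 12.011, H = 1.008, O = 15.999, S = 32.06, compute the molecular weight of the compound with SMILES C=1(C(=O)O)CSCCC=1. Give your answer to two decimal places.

Molecular formula: C6H8O2S.
M = 6×12.011 + 8×1.008 + 2×15.999 + 1×32.06 = 144.19 g/mol.

144.19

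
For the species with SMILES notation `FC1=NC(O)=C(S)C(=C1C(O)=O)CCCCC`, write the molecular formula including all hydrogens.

C11H14FNO3S

Heavy atoms from the SMILES: 11 C, 1 F, 1 N, 3 O, 1 S.
Implicit hydrogens by atom environment:
  5 × C (aromatic): no H
  4 × C: 2 H each → 8
  2 × O: 1 H each → 2
  1 × C: 3 H
  1 × C: no H
  1 × F: no H
  1 × N (aromatic): no H
  1 × O: no H
  1 × S: 1 H
  Total hydrogens = 14.
Molecular formula: C11H14FNO3S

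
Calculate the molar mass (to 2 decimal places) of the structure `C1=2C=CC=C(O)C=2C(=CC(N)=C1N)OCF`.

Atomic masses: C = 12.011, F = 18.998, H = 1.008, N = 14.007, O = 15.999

Molecular formula: C11H11FN2O2.
M = 11×12.011 + 1×18.998 + 11×1.008 + 2×14.007 + 2×15.999 = 222.22 g/mol.

222.22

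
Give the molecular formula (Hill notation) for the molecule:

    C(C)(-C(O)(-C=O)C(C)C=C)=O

C8H12O3

Heavy atoms from the SMILES: 8 C, 3 O.
Implicit hydrogens by atom environment:
  3 × C: 1 H each → 3
  2 × C: 3 H each → 6
  2 × C: no H
  2 × O: no H
  1 × C: 2 H
  1 × O: 1 H
  Total hydrogens = 12.
Molecular formula: C8H12O3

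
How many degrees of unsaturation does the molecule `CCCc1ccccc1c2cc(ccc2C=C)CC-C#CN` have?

Molecular formula from the SMILES: C21H23N.
DoU = (2C + 2 + N − H − X)/2 = (2·21 + 2 + 1 − 23 − 0)/2 = 22/2 = 11.
(Structurally: 2 ring(s) + 9 π bond(s) = 11.)

11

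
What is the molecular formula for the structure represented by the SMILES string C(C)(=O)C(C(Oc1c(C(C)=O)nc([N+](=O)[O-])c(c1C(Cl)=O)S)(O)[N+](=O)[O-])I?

C12H9ClIN3O9S

Heavy atoms from the SMILES: 12 C, 1 Cl, 1 I, 3 N, 9 O, 1 S.
Implicit hydrogens by atom environment:
  6 × O: no H
  5 × C (aromatic): no H
  4 × C: no H
  2 × C: 3 H each → 6
  2 × N (charge +1): no H
  2 × O (charge -1): no H
  1 × C: 1 H
  1 × Cl: no H
  1 × I: no H
  1 × N (aromatic): no H
  1 × O: 1 H
  1 × S: 1 H
  Total hydrogens = 9.
Molecular formula: C12H9ClIN3O9S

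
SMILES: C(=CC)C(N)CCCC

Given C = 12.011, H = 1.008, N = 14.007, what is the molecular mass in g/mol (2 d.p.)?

127.23

Molecular formula: C8H17N.
M = 8×12.011 + 17×1.008 + 1×14.007 = 127.23 g/mol.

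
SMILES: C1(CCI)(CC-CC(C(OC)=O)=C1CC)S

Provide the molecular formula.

Heavy atoms from the SMILES: 12 C, 1 I, 2 O, 1 S.
Implicit hydrogens by atom environment:
  6 × C: 2 H each → 12
  4 × C: no H
  2 × C: 3 H each → 6
  2 × O: no H
  1 × I: no H
  1 × S: 1 H
  Total hydrogens = 19.
Molecular formula: C12H19IO2S

C12H19IO2S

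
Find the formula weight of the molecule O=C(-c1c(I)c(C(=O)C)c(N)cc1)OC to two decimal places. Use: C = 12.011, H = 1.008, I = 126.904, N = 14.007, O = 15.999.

Molecular formula: C10H10INO3.
M = 10×12.011 + 10×1.008 + 1×126.904 + 1×14.007 + 3×15.999 = 319.10 g/mol.

319.10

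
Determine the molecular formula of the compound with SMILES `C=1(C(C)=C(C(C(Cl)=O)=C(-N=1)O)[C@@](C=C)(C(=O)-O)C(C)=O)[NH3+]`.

C13H14ClN2O5+

Heavy atoms from the SMILES: 13 C, 1 Cl, 2 N, 5 O.
Implicit hydrogens by atom environment:
  5 × C (aromatic): no H
  4 × C: no H
  3 × O: no H
  2 × C: 3 H each → 6
  2 × O: 1 H each → 2
  1 × C: 2 H
  1 × C: 1 H
  1 × Cl: no H
  1 × N (charge +1): 3 H
  1 × N (aromatic): no H
  Total hydrogens = 14.
Net charge +1.
Molecular formula: C13H14ClN2O5+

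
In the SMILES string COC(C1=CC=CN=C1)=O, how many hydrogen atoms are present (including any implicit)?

7

Hydrogens are implicit in SMILES; fill each atom to its normal valence:
  4 × C (aromatic): 1 H each → 4
  2 × O: no H
  1 × C: 3 H
  1 × C (aromatic): no H
  1 × C: no H
  1 × N (aromatic): no H
  Total hydrogens = 7.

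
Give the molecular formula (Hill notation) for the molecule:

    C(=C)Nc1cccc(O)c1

C8H9NO

Heavy atoms from the SMILES: 8 C, 1 N, 1 O.
Implicit hydrogens by atom environment:
  4 × C (aromatic): 1 H each → 4
  2 × C (aromatic): no H
  1 × C: 2 H
  1 × C: 1 H
  1 × N: 1 H
  1 × O: 1 H
  Total hydrogens = 9.
Molecular formula: C8H9NO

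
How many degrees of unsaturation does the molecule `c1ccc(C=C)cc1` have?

Molecular formula from the SMILES: C8H8.
DoU = (2C + 2 + N − H − X)/2 = (2·8 + 2 + 0 − 8 − 0)/2 = 10/2 = 5.
(Structurally: 1 ring(s) + 4 π bond(s) = 5.)

5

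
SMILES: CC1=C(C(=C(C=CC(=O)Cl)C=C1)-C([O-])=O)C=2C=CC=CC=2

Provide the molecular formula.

C17H12ClO3-

Heavy atoms from the SMILES: 17 C, 1 Cl, 3 O.
Implicit hydrogens by atom environment:
  7 × C (aromatic): 1 H each → 7
  5 × C (aromatic): no H
  2 × C: 1 H each → 2
  2 × C: no H
  2 × O: no H
  1 × C: 3 H
  1 × Cl: no H
  1 × O (charge -1): no H
  Total hydrogens = 12.
Net charge -1.
Molecular formula: C17H12ClO3-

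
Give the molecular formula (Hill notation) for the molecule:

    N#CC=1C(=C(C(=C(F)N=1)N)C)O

Heavy atoms from the SMILES: 7 C, 1 F, 3 N, 1 O.
Implicit hydrogens by atom environment:
  5 × C (aromatic): no H
  1 × C: 3 H
  1 × C: no H
  1 × F: no H
  1 × N: 2 H
  1 × N (aromatic): no H
  1 × N: no H
  1 × O: 1 H
  Total hydrogens = 6.
Molecular formula: C7H6FN3O

C7H6FN3O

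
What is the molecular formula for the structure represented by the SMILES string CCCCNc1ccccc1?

Heavy atoms from the SMILES: 10 C, 1 N.
Implicit hydrogens by atom environment:
  5 × C (aromatic): 1 H each → 5
  3 × C: 2 H each → 6
  1 × C: 3 H
  1 × C (aromatic): no H
  1 × N: 1 H
  Total hydrogens = 15.
Molecular formula: C10H15N

C10H15N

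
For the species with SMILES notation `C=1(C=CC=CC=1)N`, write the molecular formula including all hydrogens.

Heavy atoms from the SMILES: 6 C, 1 N.
Implicit hydrogens by atom environment:
  5 × C (aromatic): 1 H each → 5
  1 × C (aromatic): no H
  1 × N: 2 H
  Total hydrogens = 7.
Molecular formula: C6H7N

C6H7N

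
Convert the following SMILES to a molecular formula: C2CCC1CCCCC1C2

C10H18

Heavy atoms from the SMILES: 10 C.
Implicit hydrogens by atom environment:
  8 × C: 2 H each → 16
  2 × C: 1 H each → 2
  Total hydrogens = 18.
Molecular formula: C10H18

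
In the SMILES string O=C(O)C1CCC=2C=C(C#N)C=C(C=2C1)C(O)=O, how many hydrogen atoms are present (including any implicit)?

Hydrogens are implicit in SMILES; fill each atom to its normal valence:
  4 × C (aromatic): no H
  3 × C: 2 H each → 6
  3 × C: no H
  2 × C (aromatic): 1 H each → 2
  2 × O: 1 H each → 2
  2 × O: no H
  1 × C: 1 H
  1 × N: no H
  Total hydrogens = 11.

11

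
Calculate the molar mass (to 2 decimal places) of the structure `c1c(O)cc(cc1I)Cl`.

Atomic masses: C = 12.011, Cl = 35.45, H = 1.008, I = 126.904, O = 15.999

Molecular formula: C6H4ClIO.
M = 6×12.011 + 1×35.45 + 4×1.008 + 1×126.904 + 1×15.999 = 254.45 g/mol.

254.45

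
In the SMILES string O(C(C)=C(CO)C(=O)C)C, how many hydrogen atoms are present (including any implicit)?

Hydrogens are implicit in SMILES; fill each atom to its normal valence:
  3 × C: 3 H each → 9
  3 × C: no H
  2 × O: no H
  1 × C: 2 H
  1 × O: 1 H
  Total hydrogens = 12.

12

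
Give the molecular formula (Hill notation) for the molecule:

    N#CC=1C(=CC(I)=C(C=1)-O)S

Heavy atoms from the SMILES: 7 C, 1 I, 1 N, 1 O, 1 S.
Implicit hydrogens by atom environment:
  4 × C (aromatic): no H
  2 × C (aromatic): 1 H each → 2
  1 × C: no H
  1 × I: no H
  1 × N: no H
  1 × O: 1 H
  1 × S: 1 H
  Total hydrogens = 4.
Molecular formula: C7H4INOS

C7H4INOS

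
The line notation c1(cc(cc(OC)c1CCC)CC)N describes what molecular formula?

Heavy atoms from the SMILES: 12 C, 1 N, 1 O.
Implicit hydrogens by atom environment:
  4 × C (aromatic): no H
  3 × C: 3 H each → 9
  3 × C: 2 H each → 6
  2 × C (aromatic): 1 H each → 2
  1 × N: 2 H
  1 × O: no H
  Total hydrogens = 19.
Molecular formula: C12H19NO

C12H19NO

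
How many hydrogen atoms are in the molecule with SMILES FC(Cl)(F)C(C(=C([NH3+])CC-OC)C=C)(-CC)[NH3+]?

Hydrogens are implicit in SMILES; fill each atom to its normal valence:
  4 × C: 2 H each → 8
  4 × C: no H
  2 × C: 3 H each → 6
  2 × F: no H
  2 × N (charge +1): 3 H each → 6
  1 × C: 1 H
  1 × Cl: no H
  1 × O: no H
  Total hydrogens = 21.

21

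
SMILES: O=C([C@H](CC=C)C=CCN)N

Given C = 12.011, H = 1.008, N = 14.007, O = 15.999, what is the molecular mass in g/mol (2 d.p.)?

154.21

Molecular formula: C8H14N2O.
M = 8×12.011 + 14×1.008 + 2×14.007 + 1×15.999 = 154.21 g/mol.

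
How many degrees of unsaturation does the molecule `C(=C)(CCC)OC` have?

1

Molecular formula from the SMILES: C6H12O.
DoU = (2C + 2 + N − H − X)/2 = (2·6 + 2 + 0 − 12 − 0)/2 = 2/2 = 1.
(Structurally: 0 ring(s) + 1 π bond(s) = 1.)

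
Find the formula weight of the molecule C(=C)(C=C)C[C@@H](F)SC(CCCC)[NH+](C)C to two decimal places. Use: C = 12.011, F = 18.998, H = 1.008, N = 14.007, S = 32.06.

Molecular formula: C13H25FNS+.
M = 13×12.011 + 1×18.998 + 25×1.008 + 1×14.007 + 1×32.06 = 246.41 g/mol.

246.41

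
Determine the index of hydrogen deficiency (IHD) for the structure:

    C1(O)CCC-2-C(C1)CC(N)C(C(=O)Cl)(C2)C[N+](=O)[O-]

Molecular formula from the SMILES: C12H19ClN2O4.
DoU = (2C + 2 + N − H − X)/2 = (2·12 + 2 + 2 − 19 − 1)/2 = 8/2 = 4.
(Structurally: 2 ring(s) + 2 π bond(s) = 4.)

4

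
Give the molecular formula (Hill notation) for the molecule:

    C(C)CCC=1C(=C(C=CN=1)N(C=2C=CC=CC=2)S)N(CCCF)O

Heavy atoms from the SMILES: 18 C, 1 F, 3 N, 1 O, 1 S.
Implicit hydrogens by atom environment:
  7 × C (aromatic): 1 H each → 7
  6 × C: 2 H each → 12
  4 × C (aromatic): no H
  2 × N: no H
  1 × C: 3 H
  1 × F: no H
  1 × N (aromatic): no H
  1 × O: 1 H
  1 × S: 1 H
  Total hydrogens = 24.
Molecular formula: C18H24FN3OS

C18H24FN3OS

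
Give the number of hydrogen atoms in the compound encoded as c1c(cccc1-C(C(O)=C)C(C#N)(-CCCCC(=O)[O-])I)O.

17

Hydrogens are implicit in SMILES; fill each atom to its normal valence:
  5 × C: 2 H each → 10
  4 × C (aromatic): 1 H each → 4
  4 × C: no H
  2 × C (aromatic): no H
  2 × O: 1 H each → 2
  1 × C: 1 H
  1 × I: no H
  1 × N: no H
  1 × O: no H
  1 × O (charge -1): no H
  Total hydrogens = 17.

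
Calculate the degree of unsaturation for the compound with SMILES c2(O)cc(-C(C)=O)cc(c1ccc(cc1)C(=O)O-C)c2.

10

Molecular formula from the SMILES: C16H14O4.
DoU = (2C + 2 + N − H − X)/2 = (2·16 + 2 + 0 − 14 − 0)/2 = 20/2 = 10.
(Structurally: 2 ring(s) + 8 π bond(s) = 10.)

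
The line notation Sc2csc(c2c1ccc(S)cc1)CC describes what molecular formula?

Heavy atoms from the SMILES: 12 C, 3 S.
Implicit hydrogens by atom environment:
  5 × C (aromatic): 1 H each → 5
  5 × C (aromatic): no H
  2 × S: 1 H each → 2
  1 × C: 3 H
  1 × C: 2 H
  1 × S (aromatic): no H
  Total hydrogens = 12.
Molecular formula: C12H12S3

C12H12S3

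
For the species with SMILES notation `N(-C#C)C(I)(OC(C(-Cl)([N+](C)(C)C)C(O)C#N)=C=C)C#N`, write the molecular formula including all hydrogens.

C13H15ClIN4O2+

Heavy atoms from the SMILES: 13 C, 1 Cl, 1 I, 4 N, 2 O.
Implicit hydrogens by atom environment:
  7 × C: no H
  3 × C: 3 H each → 9
  2 × C: 1 H each → 2
  2 × N: no H
  1 × C: 2 H
  1 × Cl: no H
  1 × I: no H
  1 × N: 1 H
  1 × N (charge +1): no H
  1 × O: 1 H
  1 × O: no H
  Total hydrogens = 15.
Net charge +1.
Molecular formula: C13H15ClIN4O2+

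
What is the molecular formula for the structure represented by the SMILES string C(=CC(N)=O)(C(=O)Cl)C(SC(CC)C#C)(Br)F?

C10H10BrClFNO2S

Heavy atoms from the SMILES: 1 Br, 10 C, 1 Cl, 1 F, 1 N, 2 O, 1 S.
Implicit hydrogens by atom environment:
  5 × C: no H
  3 × C: 1 H each → 3
  2 × O: no H
  1 × Br: no H
  1 × C: 3 H
  1 × C: 2 H
  1 × Cl: no H
  1 × F: no H
  1 × N: 2 H
  1 × S: no H
  Total hydrogens = 10.
Molecular formula: C10H10BrClFNO2S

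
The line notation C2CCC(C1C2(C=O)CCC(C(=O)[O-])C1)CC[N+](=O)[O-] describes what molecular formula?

Heavy atoms from the SMILES: 14 C, 1 N, 5 O.
Implicit hydrogens by atom environment:
  8 × C: 2 H each → 16
  4 × C: 1 H each → 4
  3 × O: no H
  2 × C: no H
  2 × O (charge -1): no H
  1 × N (charge +1): no H
  Total hydrogens = 20.
Net charge -1.
Molecular formula: C14H20NO5-

C14H20NO5-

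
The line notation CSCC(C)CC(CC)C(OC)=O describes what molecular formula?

Heavy atoms from the SMILES: 10 C, 2 O, 1 S.
Implicit hydrogens by atom environment:
  4 × C: 3 H each → 12
  3 × C: 2 H each → 6
  2 × C: 1 H each → 2
  2 × O: no H
  1 × C: no H
  1 × S: no H
  Total hydrogens = 20.
Molecular formula: C10H20O2S

C10H20O2S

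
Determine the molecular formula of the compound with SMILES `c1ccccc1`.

Heavy atoms from the SMILES: 6 C.
Implicit hydrogens by atom environment:
  6 × C (aromatic): 1 H each → 6
  Total hydrogens = 6.
Molecular formula: C6H6

C6H6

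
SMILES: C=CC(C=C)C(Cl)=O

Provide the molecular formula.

Heavy atoms from the SMILES: 6 C, 1 Cl, 1 O.
Implicit hydrogens by atom environment:
  3 × C: 1 H each → 3
  2 × C: 2 H each → 4
  1 × C: no H
  1 × Cl: no H
  1 × O: no H
  Total hydrogens = 7.
Molecular formula: C6H7ClO

C6H7ClO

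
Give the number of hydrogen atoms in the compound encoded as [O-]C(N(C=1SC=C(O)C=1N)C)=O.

Hydrogens are implicit in SMILES; fill each atom to its normal valence:
  3 × C (aromatic): no H
  1 × C: 3 H
  1 × C (aromatic): 1 H
  1 × C: no H
  1 × N: 2 H
  1 × N: no H
  1 × O: 1 H
  1 × O: no H
  1 × O (charge -1): no H
  1 × S (aromatic): no H
  Total hydrogens = 7.

7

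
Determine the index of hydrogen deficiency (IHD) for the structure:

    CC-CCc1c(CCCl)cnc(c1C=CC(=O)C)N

Molecular formula from the SMILES: C15H21ClN2O.
DoU = (2C + 2 + N − H − X)/2 = (2·15 + 2 + 2 − 21 − 1)/2 = 12/2 = 6.
(Structurally: 1 ring(s) + 5 π bond(s) = 6.)

6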